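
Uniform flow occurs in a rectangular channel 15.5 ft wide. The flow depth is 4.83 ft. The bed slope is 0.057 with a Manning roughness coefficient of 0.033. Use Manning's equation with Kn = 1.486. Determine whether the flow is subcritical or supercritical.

Flow area A = b·y = 15.5 × 4.83 = 74.86 ft². Wetted perimeter P = b + 2y = 15.5 + 2×4.83 = 25.16 ft.
Hydraulic radius R = A/P = 74.86/25.16 = 2.976 ft.
V = (1.486/n) R^(2/3) √S = (1.486/0.033) × 2.976^(2/3) × √0.057 = 22.24 ft/s. Hydraulic depth D_h = A/T = 74.86/15.5 = 4.83 ft.
Froude number Fr = V/√(g·D_h) = 22.24/√(32.2×4.83) = 1.78, which is greater than 1, so the flow is supercritical.

supercritical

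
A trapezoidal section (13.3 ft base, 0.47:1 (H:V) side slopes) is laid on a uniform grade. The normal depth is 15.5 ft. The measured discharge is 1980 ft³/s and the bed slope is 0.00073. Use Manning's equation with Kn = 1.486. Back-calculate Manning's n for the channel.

n = 0.023

With bottom width b = 13.3 ft and side slope z = 0.47: A = (b + zy)y = (13.3 + 0.47×15.5)×15.5 = 319.1 ft²; P = b + 2y√(1+z²) = 13.3 + 2×15.5×1.105 = 47.55 ft.
Hydraulic radius R = A/P = 319.1/47.55 = 6.71 ft.
Rearranging Manning's equation: n = (1.486/Q) A R^(2/3) S^(1/2) = (1.486/1980) × 319.1 × 6.71^(2/3) × √0.00073 = 0.023.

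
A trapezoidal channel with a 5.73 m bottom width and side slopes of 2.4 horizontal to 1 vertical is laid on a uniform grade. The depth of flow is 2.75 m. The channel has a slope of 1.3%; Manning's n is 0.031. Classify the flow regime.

With bottom width b = 5.73 m and side slope z = 2.4: A = (b + zy)y = (5.73 + 2.4×2.75)×2.75 = 33.91 m²; P = b + 2y√(1+z²) = 5.73 + 2×2.75×2.6 = 20.03 m.
Hydraulic radius R = A/P = 33.91/20.03 = 1.693 m.
V = (1/n) R^(2/3) √S = (1/0.031) × 1.693^(2/3) × √0.013 = 5.224 m/s. Hydraulic depth D_h = A/T = 33.91/18.93 = 1.791 m.
Froude number Fr = V/√(g·D_h) = 5.224/√(9.81×1.791) = 1.25, which is greater than 1, so the flow is supercritical.

supercritical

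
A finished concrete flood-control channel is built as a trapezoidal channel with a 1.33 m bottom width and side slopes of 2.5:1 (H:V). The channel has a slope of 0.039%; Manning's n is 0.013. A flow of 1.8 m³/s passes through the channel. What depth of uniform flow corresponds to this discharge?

Manning's equation rearranged: A R^(2/3) = nQ / (1·√S) = 0.013 × 1.8 / (√0.00039) = 1.185.
At y = 0.849 m: A R^(2/3) = 1.838 — over.
At y = 0.587 m: A R^(2/3) = 0.8397 — short.
At y = 0.692 m: A R^(2/3) = 1.185 — ≈ 1.185.

y_n = 0.692 m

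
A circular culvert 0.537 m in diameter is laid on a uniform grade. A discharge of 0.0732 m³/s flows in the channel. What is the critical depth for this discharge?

y_c = 0.177 m

At critical depth, Q² T / (g A³) = 1, i.e. A³/T = Q²/g = 0.0732²/9.81 = 0.0005462.
Try y = 0.137 m: A³/T = 0.000202 — too small.
Try y = 0.226 m: A³/T = 0.001399 — too large.
Try y = 0.177 m: A³/T = 0.0005459 — close enough.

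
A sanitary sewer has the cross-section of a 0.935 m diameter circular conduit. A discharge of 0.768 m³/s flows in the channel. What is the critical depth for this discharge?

At critical depth, Q² T / (g A³) = 1, i.e. A³/T = Q²/g = 0.768²/9.81 = 0.06012.
Try y = 0.569 m: A³/T = 0.09172 — too large.
Try y = 0.51 m: A³/T = 0.06033 — matches.

y_c = 0.51 m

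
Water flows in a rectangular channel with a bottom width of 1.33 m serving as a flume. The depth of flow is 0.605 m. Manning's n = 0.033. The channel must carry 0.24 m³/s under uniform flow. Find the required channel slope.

Flow area A = b·y = 1.33 × 0.605 = 0.8046 m². Wetted perimeter P = b + 2y = 1.33 + 2×0.605 = 2.54 m.
Hydraulic radius R = A/P = 0.8046/2.54 = 0.3168 m.
From Manning's equation, S = [nQ / (1 A R^(2/3))]² = [0.033 × 0.24 / (1 × 0.8046 × 0.3168^(2/3))]² = 0.000449.

S = 0.000449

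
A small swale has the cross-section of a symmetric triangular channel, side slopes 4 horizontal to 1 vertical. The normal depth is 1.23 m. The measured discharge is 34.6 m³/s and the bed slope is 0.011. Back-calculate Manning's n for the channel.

n = 0.013

For a triangular section with side slope z = 4: A = zy² = 4×1.23² = 6.052 m²; P = 2y√(1+z²) = 2×1.23×4.123 = 10.14 m.
Hydraulic radius R = A/P = 6.052/10.14 = 0.5966 m.
Rearranging Manning's equation: n = (1/Q) A R^(2/3) S^(1/2) = (1/34.6) × 6.052 × 0.5966^(2/3) × √0.011 = 0.013.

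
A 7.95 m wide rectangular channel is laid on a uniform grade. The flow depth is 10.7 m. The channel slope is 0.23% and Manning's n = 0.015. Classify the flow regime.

subcritical

Flow area A = b·y = 7.95 × 10.7 = 85.06 m². Wetted perimeter P = b + 2y = 7.95 + 2×10.7 = 29.35 m.
Hydraulic radius R = A/P = 85.06/29.35 = 2.898 m.
V = (1/n) R^(2/3) √S = (1/0.015) × 2.898^(2/3) × √0.0023 = 6.499 m/s. Hydraulic depth D_h = A/T = 85.06/7.95 = 10.7 m.
Froude number Fr = V/√(g·D_h) = 6.499/√(9.81×10.7) = 0.634, which is less than 1, so the flow is subcritical.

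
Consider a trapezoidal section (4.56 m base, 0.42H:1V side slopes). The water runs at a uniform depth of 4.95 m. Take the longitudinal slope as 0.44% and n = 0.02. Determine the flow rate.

With bottom width b = 4.56 m and side slope z = 0.42: A = (b + zy)y = (4.56 + 0.42×4.95)×4.95 = 32.86 m²; P = b + 2y√(1+z²) = 4.56 + 2×4.95×1.085 = 15.3 m.
Hydraulic radius R = A/P = 32.86/15.3 = 2.148 m.
Manning's equation: Q = (1/n) A R^(2/3) S^(1/2) = (1/0.02) × 32.86 × 2.148^(2/3) × 0.0044^(1/2) = 181 m³/s.

Q = 181 m³/s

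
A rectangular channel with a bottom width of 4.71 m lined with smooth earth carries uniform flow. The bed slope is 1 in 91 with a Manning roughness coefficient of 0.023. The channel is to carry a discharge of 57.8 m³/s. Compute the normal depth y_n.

y_n = 2.4 m

Manning's equation rearranged: A R^(2/3) = nQ / (1·√S) = 0.023 × 57.8 / (√0.01099) = 12.68.
At y = 2.78 m: A R^(2/3) = 15.4 — too large.
At y = 2.4 m: A R^(2/3) = 12.68 — matches.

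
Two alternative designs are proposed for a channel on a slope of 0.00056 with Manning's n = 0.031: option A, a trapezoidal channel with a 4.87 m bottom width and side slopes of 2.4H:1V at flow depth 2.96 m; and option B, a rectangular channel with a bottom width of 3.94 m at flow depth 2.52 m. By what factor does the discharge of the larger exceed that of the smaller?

4.85

Channel A: With bottom width b = 4.87 m and side slope z = 2.4: A = (b + zy)y = (4.87 + 2.4×2.96)×2.96 = 35.44 m²; P = b + 2y√(1+z²) = 4.87 + 2×2.96×2.6 = 20.26 m. Hydraulic radius R = A/P = 35.44/20.26 = 1.749 m. Q_A = (1/0.031)·35.44·1.749^(2/3)·√0.00056 = 39.28 m³/s.
Channel B: Flow area A = b·y = 3.94 × 2.52 = 9.929 m². Wetted perimeter P = b + 2y = 3.94 + 2×2.52 = 8.98 m. Hydraulic radius R = A/P = 9.929/8.98 = 1.106 m. Q_B = (1/0.031)·9.929·1.106^(2/3)·√0.00056 = 8.104 m³/s.
The larger discharge is 39.28 m³/s and the smaller is 8.104 m³/s; the ratio is 4.85.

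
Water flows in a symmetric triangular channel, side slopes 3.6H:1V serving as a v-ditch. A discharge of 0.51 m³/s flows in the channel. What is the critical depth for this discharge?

At critical depth, Q² T / (g A³) = 1, i.e. A³/T = Q²/g = 0.51²/9.81 = 0.02651.
Try y = 0.364 m: A³/T = 0.04141 — high.
Try y = 0.251 m: A³/T = 0.006456 — low.
Try y = 0.333 m: A³/T = 0.02653 — matches.

y_c = 0.333 m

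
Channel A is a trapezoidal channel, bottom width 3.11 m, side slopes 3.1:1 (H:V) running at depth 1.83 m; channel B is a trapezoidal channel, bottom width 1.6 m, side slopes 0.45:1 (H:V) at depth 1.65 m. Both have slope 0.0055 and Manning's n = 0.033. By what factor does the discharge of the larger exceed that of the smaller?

Channel A: With bottom width b = 3.11 m and side slope z = 3.1: A = (b + zy)y = (3.11 + 3.1×1.83)×1.83 = 16.07 m²; P = b + 2y√(1+z²) = 3.11 + 2×1.83×3.257 = 15.03 m. Hydraulic radius R = A/P = 16.07/15.03 = 1.069 m. Q_A = (1/0.033)·16.07·1.069^(2/3)·√0.0055 = 37.77 m³/s.
Channel B: With bottom width b = 1.6 m and side slope z = 0.45: A = (b + zy)y = (1.6 + 0.45×1.65)×1.65 = 3.865 m²; P = b + 2y√(1+z²) = 1.6 + 2×1.65×1.097 = 5.219 m. Hydraulic radius R = A/P = 3.865/5.219 = 0.7406 m. Q_B = (1/0.033)·3.865·0.7406^(2/3)·√0.0055 = 7.11 m³/s.
The larger discharge is 37.77 m³/s and the smaller is 7.11 m³/s; the ratio is 5.31.

5.31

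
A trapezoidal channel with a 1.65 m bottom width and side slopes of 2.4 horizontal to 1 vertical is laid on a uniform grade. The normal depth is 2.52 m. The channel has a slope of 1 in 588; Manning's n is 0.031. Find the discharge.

Q = 31 m³/s

With bottom width b = 1.65 m and side slope z = 2.4: A = (b + zy)y = (1.65 + 2.4×2.52)×2.52 = 19.4 m²; P = b + 2y√(1+z²) = 1.65 + 2×2.52×2.6 = 14.75 m.
Hydraulic radius R = A/P = 19.4/14.75 = 1.315 m.
Manning's equation: Q = (1/n) A R^(2/3) S^(1/2) = (1/0.031) × 19.4 × 1.315^(2/3) × 0.001701^(1/2) = 31 m³/s.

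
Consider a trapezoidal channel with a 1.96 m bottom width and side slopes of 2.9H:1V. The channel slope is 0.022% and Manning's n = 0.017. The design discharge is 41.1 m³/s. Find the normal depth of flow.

Manning's equation rearranged: A R^(2/3) = nQ / (1·√S) = 0.017 × 41.1 / (√0.00022) = 47.11.
Try y = 3.82 m: A R^(2/3) = 78.03 — too large.
Try y = 2.4 m: A R^(2/3) = 25.28 — too small.
Try y = 3.11 m: A R^(2/3) = 47.15 — matches.

y_n = 3.11 m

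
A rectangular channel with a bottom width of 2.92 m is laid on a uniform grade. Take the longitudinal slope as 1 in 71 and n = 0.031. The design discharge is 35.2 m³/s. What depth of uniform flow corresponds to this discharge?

y_n = 3.15 m

Manning's equation rearranged: A R^(2/3) = nQ / (1·√S) = 0.031 × 35.2 / (√0.01408) = 9.195.
Trying y = 3.82 m: A R^(2/3) = 11.57 — high.
Trying y = 2.67 m: A R^(2/3) = 7.502 — low.
Trying y = 3.15 m: A R^(2/3) = 9.183 — matches.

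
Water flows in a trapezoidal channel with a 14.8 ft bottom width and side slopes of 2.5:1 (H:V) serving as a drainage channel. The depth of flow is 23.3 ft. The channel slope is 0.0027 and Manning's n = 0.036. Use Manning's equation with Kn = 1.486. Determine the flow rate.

With bottom width b = 14.8 ft and side slope z = 2.5: A = (b + zy)y = (14.8 + 2.5×23.3)×23.3 = 1702 ft²; P = b + 2y√(1+z²) = 14.8 + 2×23.3×2.693 = 140.3 ft.
Hydraulic radius R = A/P = 1702/140.3 = 12.13 ft.
Manning's equation: Q = (1.486/n) A R^(2/3) S^(1/2) = (1.486/0.036) × 1702 × 12.13^(2/3) × 0.0027^(1/2) = 19300 ft³/s.

Q = 19300 ft³/s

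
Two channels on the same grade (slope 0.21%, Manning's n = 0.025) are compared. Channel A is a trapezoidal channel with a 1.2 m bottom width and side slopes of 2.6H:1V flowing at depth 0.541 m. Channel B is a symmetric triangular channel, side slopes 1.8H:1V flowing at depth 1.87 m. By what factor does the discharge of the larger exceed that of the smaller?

8.1

Channel A: With bottom width b = 1.2 m and side slope z = 2.6: A = (b + zy)y = (1.2 + 2.6×0.541)×0.541 = 1.41 m²; P = b + 2y√(1+z²) = 1.2 + 2×0.541×2.786 = 4.214 m. Hydraulic radius R = A/P = 1.41/4.214 = 0.3346 m. Q_A = (1/0.025)·1.41·0.3346^(2/3)·√0.0021 = 1.246 m³/s.
Channel B: For a triangular section with side slope z = 1.8: A = zy² = 1.8×1.87² = 6.294 m²; P = 2y√(1+z²) = 2×1.87×2.059 = 7.701 m. Hydraulic radius R = A/P = 6.294/7.701 = 0.8173 m. Q_B = (1/0.025)·6.294·0.8173^(2/3)·√0.0021 = 10.09 m³/s.
The larger discharge is 10.09 m³/s and the smaller is 1.246 m³/s; the ratio is 8.1.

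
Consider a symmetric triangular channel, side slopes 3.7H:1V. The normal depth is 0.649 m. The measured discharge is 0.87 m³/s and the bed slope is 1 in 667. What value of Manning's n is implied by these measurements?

n = 0.032

For a triangular section with side slope z = 3.7: A = zy² = 3.7×0.649² = 1.558 m²; P = 2y√(1+z²) = 2×0.649×3.833 = 4.975 m.
Hydraulic radius R = A/P = 1.558/4.975 = 0.3133 m.
Rearranging Manning's equation: n = (1/Q) A R^(2/3) S^(1/2) = (1/0.87) × 1.558 × 0.3133^(2/3) × √0.001499 = 0.032.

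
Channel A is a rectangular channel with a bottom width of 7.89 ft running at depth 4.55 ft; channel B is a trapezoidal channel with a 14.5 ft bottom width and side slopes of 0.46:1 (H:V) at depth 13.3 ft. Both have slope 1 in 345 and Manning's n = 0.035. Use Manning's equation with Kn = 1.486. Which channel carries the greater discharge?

channel B

Channel A: Flow area A = b·y = 7.89 × 4.55 = 35.9 ft². Wetted perimeter P = b + 2y = 7.89 + 2×4.55 = 16.99 ft. Hydraulic radius R = A/P = 35.9/16.99 = 2.113 ft. Q_A = (1.486/0.035)·35.9·2.113^(2/3)·√0.002899 = 135.1 ft³/s.
Channel B: With bottom width b = 14.5 ft and side slope z = 0.46: A = (b + zy)y = (14.5 + 0.46×13.3)×13.3 = 274.2 ft²; P = b + 2y√(1+z²) = 14.5 + 2×13.3×1.101 = 43.78 ft. Hydraulic radius R = A/P = 274.2/43.78 = 6.264 ft. Q_B = (1.486/0.035)·274.2·6.264^(2/3)·√0.002899 = 2130 ft³/s.
Q_A = 135.1 ft³/s vs Q_B = 2130 ft³/s, so channel B carries more.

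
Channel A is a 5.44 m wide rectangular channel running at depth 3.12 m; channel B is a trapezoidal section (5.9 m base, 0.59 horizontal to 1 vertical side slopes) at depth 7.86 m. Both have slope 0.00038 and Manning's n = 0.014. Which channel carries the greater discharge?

channel B

Channel A: Flow area A = b·y = 5.44 × 3.12 = 16.97 m². Wetted perimeter P = b + 2y = 5.44 + 2×3.12 = 11.68 m. Hydraulic radius R = A/P = 16.97/11.68 = 1.453 m. Q_A = (1/0.014)·16.97·1.453^(2/3)·√0.00038 = 30.32 m³/s.
Channel B: With bottom width b = 5.9 m and side slope z = 0.59: A = (b + zy)y = (5.9 + 0.59×7.86)×7.86 = 82.82 m²; P = b + 2y√(1+z²) = 5.9 + 2×7.86×1.161 = 24.15 m. Hydraulic radius R = A/P = 82.82/24.15 = 3.429 m. Q_B = (1/0.014)·82.82·3.429^(2/3)·√0.00038 = 262.3 m³/s.
Q_A = 30.32 m³/s vs Q_B = 262.3 m³/s, so channel B carries more.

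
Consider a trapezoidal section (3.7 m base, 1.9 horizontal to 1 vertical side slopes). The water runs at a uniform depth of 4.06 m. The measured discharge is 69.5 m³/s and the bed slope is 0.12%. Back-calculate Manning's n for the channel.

With bottom width b = 3.7 m and side slope z = 1.9: A = (b + zy)y = (3.7 + 1.9×4.06)×4.06 = 46.34 m²; P = b + 2y√(1+z²) = 3.7 + 2×4.06×2.147 = 21.13 m.
Hydraulic radius R = A/P = 46.34/21.13 = 2.193 m.
Rearranging Manning's equation: n = (1/Q) A R^(2/3) S^(1/2) = (1/69.5) × 46.34 × 2.193^(2/3) × √0.0012 = 0.039.

n = 0.039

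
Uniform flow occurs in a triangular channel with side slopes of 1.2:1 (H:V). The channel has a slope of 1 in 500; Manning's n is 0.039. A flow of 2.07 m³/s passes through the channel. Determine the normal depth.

y_n = 1.48 m

Manning's equation rearranged: A R^(2/3) = nQ / (1·√S) = 0.039 × 2.07 / (√0.002) = 1.805.
Try y = 1.26 m: A R^(2/3) = 1.174 — low.
Try y = 1.89 m: A R^(2/3) = 3.462 — high.
Try y = 1.48 m: A R^(2/3) = 1.804 — ≈ 1.805.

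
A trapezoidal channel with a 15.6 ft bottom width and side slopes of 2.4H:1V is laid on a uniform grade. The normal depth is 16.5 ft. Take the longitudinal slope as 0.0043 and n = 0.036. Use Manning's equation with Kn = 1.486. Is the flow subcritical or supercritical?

subcritical

With bottom width b = 15.6 ft and side slope z = 2.4: A = (b + zy)y = (15.6 + 2.4×16.5)×16.5 = 910.8 ft²; P = b + 2y√(1+z²) = 15.6 + 2×16.5×2.6 = 101.4 ft.
Hydraulic radius R = A/P = 910.8/101.4 = 8.982 ft.
V = (1.486/n) R^(2/3) √S = (1.486/0.036) × 8.982^(2/3) × √0.0043 = 11.7 ft/s. Hydraulic depth D_h = A/T = 910.8/94.8 = 9.608 ft.
Froude number Fr = V/√(g·D_h) = 11.7/√(32.2×9.608) = 0.665, which is less than 1, so the flow is subcritical.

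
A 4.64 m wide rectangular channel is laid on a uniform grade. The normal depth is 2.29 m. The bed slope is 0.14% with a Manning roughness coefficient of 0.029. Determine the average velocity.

Flow area A = b·y = 4.64 × 2.29 = 10.63 m². Wetted perimeter P = b + 2y = 4.64 + 2×2.29 = 9.22 m.
Hydraulic radius R = A/P = 10.63/9.22 = 1.152 m.
From Manning's equation, V = (1/n) R^(2/3) S^(1/2) = (1/0.029) × 1.152^(2/3) × 0.0014^(1/2) = 1.42 m/s.

V = 1.42 m/s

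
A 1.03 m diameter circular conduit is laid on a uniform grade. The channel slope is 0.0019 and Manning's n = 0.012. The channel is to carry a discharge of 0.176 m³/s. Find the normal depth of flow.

Manning's equation rearranged: A R^(2/3) = nQ / (1·√S) = 0.012 × 0.176 / (√0.0019) = 0.04845.
Try y = 0.33 m: A R^(2/3) = 0.07496 — too large.
Try y = 0.182 m: A R^(2/3) = 0.02295 — too small.
Try y = 0.264 m: A R^(2/3) = 0.04853 — ≈ 0.04845.

y_n = 0.264 m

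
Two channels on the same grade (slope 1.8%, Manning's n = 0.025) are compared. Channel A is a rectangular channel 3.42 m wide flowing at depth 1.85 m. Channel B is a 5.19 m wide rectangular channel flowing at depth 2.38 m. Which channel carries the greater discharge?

Channel A: Flow area A = b·y = 3.42 × 1.85 = 6.327 m². Wetted perimeter P = b + 2y = 3.42 + 2×1.85 = 7.12 m. Hydraulic radius R = A/P = 6.327/7.12 = 0.8886 m. Q_A = (1/0.025)·6.327·0.8886^(2/3)·√0.018 = 31.38 m³/s.
Channel B: Flow area A = b·y = 5.19 × 2.38 = 12.35 m². Wetted perimeter P = b + 2y = 5.19 + 2×2.38 = 9.95 m. Hydraulic radius R = A/P = 12.35/9.95 = 1.241 m. Q_B = (1/0.025)·12.35·1.241^(2/3)·√0.018 = 76.57 m³/s.
Q_A = 31.38 m³/s vs Q_B = 76.57 m³/s, so channel B carries more.

channel B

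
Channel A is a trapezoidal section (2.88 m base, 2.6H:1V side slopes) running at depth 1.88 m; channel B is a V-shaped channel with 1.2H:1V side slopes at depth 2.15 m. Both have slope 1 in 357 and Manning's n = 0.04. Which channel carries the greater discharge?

Channel A: With bottom width b = 2.88 m and side slope z = 2.6: A = (b + zy)y = (2.88 + 2.6×1.88)×1.88 = 14.6 m²; P = b + 2y√(1+z²) = 2.88 + 2×1.88×2.786 = 13.35 m. Hydraulic radius R = A/P = 14.6/13.35 = 1.094 m. Q_A = (1/0.04)·14.6·1.094^(2/3)·√0.002801 = 20.51 m³/s.
Channel B: For a triangular section with side slope z = 1.2: A = zy² = 1.2×2.15² = 5.547 m²; P = 2y√(1+z²) = 2×2.15×1.562 = 6.717 m. Hydraulic radius R = A/P = 5.547/6.717 = 0.8258 m. Q_B = (1/0.04)·5.547·0.8258^(2/3)·√0.002801 = 6.46 m³/s.
Q_A = 20.51 m³/s vs Q_B = 6.46 m³/s, so channel A carries more.

channel A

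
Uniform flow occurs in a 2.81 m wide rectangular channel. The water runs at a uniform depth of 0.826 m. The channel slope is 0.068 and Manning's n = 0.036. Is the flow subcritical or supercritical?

Flow area A = b·y = 2.81 × 0.826 = 2.321 m². Wetted perimeter P = b + 2y = 2.81 + 2×0.826 = 4.462 m.
Hydraulic radius R = A/P = 2.321/4.462 = 0.5202 m.
V = (1/n) R^(2/3) √S = (1/0.036) × 0.5202^(2/3) × √0.068 = 4.685 m/s. Hydraulic depth D_h = A/T = 2.321/2.81 = 0.826 m.
Froude number Fr = V/√(g·D_h) = 4.685/√(9.81×0.826) = 1.65, which is greater than 1, so the flow is supercritical.

supercritical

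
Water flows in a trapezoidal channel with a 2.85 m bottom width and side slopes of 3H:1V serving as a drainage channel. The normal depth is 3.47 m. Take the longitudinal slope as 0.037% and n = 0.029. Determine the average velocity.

With bottom width b = 2.85 m and side slope z = 3: A = (b + zy)y = (2.85 + 3×3.47)×3.47 = 46.01 m²; P = b + 2y√(1+z²) = 2.85 + 2×3.47×3.162 = 24.8 m.
Hydraulic radius R = A/P = 46.01/24.8 = 1.856 m.
From Manning's equation, V = (1/n) R^(2/3) S^(1/2) = (1/0.029) × 1.856^(2/3) × 0.00037^(1/2) = 1 m/s.

V = 1 m/s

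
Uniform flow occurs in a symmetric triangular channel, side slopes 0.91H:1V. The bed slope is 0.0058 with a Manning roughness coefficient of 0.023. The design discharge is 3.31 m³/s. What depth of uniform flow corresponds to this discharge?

Manning's equation rearranged: A R^(2/3) = nQ / (1·√S) = 0.023 × 3.31 / (√0.0058) = 0.9996.
Trying y = 1.22 m: A R^(2/3) = 0.7482 — too small.
Trying y = 1.64 m: A R^(2/3) = 1.647 — too large.
Trying y = 1.36 m: A R^(2/3) = 0.9996 — ≈ 0.9996.

y_n = 1.36 m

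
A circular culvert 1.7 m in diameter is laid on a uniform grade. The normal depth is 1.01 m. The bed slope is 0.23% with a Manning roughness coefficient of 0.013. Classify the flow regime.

subcritical

For a circular section of diameter D = 1.7 m at depth y = 1.01 m, the central angle is θ = 2 arccos(1 − 2y/D) = 3.52 rad. Then A = (D²/8)(θ − sin θ) = 1.405 m² and P = Dθ/2 = 2.992 m.
Hydraulic radius R = A/P = 1.405/2.992 = 0.4696 m.
V = (1/n) R^(2/3) √S = (1/0.013) × 0.4696^(2/3) × √0.0023 = 2.229 m/s. Hydraulic depth D_h = A/T = 1.405/1.67 = 0.8417 m.
Froude number Fr = V/√(g·D_h) = 2.229/√(9.81×0.8417) = 0.776, which is less than 1, so the flow is subcritical.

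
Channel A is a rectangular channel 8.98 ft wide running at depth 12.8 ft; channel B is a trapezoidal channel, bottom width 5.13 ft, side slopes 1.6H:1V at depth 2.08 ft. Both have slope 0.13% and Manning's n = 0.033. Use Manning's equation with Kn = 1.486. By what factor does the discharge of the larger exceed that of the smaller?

11.9

Channel A: Flow area A = b·y = 8.98 × 12.8 = 114.9 ft². Wetted perimeter P = b + 2y = 8.98 + 2×12.8 = 34.58 ft. Hydraulic radius R = A/P = 114.9/34.58 = 3.324 ft. Q_A = (1.486/0.033)·114.9·3.324^(2/3)·√0.0013 = 415.7 ft³/s.
Channel B: With bottom width b = 5.13 ft and side slope z = 1.6: A = (b + zy)y = (5.13 + 1.6×2.08)×2.08 = 17.59 ft²; P = b + 2y√(1+z²) = 5.13 + 2×2.08×1.887 = 12.98 ft. Hydraulic radius R = A/P = 17.59/12.98 = 1.355 ft. Q_B = (1.486/0.033)·17.59·1.355^(2/3)·√0.0013 = 34.98 ft³/s.
The larger discharge is 415.7 ft³/s and the smaller is 34.98 ft³/s; the ratio is 11.9.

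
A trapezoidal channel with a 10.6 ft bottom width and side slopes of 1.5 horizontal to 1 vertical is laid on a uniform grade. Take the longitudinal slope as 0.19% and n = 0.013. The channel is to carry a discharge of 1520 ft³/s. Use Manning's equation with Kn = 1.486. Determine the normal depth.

y_n = 6.28 ft

Manning's equation rearranged: A R^(2/3) = nQ / (1.486·√S) = 0.013 × 1520 / (1.486 × √0.0019) = 305.1.
Try y = 8.03 ft: A R^(2/3) = 502.8 — high.
Try y = 4.9 ft: A R^(2/3) = 187.5 — low.
Try y = 6.28 ft: A R^(2/3) = 305.2 — close enough.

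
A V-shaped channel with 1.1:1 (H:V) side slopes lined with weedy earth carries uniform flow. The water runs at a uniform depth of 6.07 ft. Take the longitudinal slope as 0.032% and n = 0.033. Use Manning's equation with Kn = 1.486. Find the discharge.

Q = 56 ft³/s

For a triangular section with side slope z = 1.1: A = zy² = 1.1×6.07² = 40.53 ft²; P = 2y√(1+z²) = 2×6.07×1.487 = 18.05 ft.
Hydraulic radius R = A/P = 40.53/18.05 = 2.246 ft.
Manning's equation: Q = (1.486/n) A R^(2/3) S^(1/2) = (1.486/0.033) × 40.53 × 2.246^(2/3) × 0.00032^(1/2) = 56 ft³/s.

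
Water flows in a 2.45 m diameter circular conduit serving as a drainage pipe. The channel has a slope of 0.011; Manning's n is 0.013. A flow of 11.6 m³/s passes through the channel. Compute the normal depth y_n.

y_n = 1.11 m

Manning's equation rearranged: A R^(2/3) = nQ / (1·√S) = 0.013 × 11.6 / (√0.011) = 1.438.
At y = 0.84 m: A R^(2/3) = 0.8599 — short.
At y = 1.39 m: A R^(2/3) = 2.093 — over.
At y = 1.11 m: A R^(2/3) = 1.433 — ≈ 1.438.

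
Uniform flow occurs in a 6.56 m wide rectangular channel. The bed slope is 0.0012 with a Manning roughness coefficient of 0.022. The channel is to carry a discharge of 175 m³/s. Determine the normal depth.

y_n = 9.37 m

Manning's equation rearranged: A R^(2/3) = nQ / (1·√S) = 0.022 × 175 / (√0.0012) = 111.1.
Trying y = 11.9 m: A R^(2/3) = 146.5 — too large.
Trying y = 9.37 m: A R^(2/3) = 111.1 — ≈ 111.1.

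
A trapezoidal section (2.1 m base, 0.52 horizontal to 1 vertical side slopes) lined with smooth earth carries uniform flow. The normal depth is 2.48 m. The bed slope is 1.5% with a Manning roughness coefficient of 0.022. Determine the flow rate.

Q = 49.7 m³/s

With bottom width b = 2.1 m and side slope z = 0.52: A = (b + zy)y = (2.1 + 0.52×2.48)×2.48 = 8.406 m²; P = b + 2y√(1+z²) = 2.1 + 2×2.48×1.127 = 7.691 m.
Hydraulic radius R = A/P = 8.406/7.691 = 1.093 m.
Manning's equation: Q = (1/n) A R^(2/3) S^(1/2) = (1/0.022) × 8.406 × 1.093^(2/3) × 0.015^(1/2) = 49.7 m³/s.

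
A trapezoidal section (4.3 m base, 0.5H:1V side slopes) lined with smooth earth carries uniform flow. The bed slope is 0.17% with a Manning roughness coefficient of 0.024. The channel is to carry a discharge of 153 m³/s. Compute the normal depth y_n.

y_n = 6.35 m

Manning's equation rearranged: A R^(2/3) = nQ / (1·√S) = 0.024 × 153 / (√0.0017) = 89.06.
Trying y = 4.99 m: A R^(2/3) = 57.24 — low.
Trying y = 6.35 m: A R^(2/3) = 88.96 — close enough.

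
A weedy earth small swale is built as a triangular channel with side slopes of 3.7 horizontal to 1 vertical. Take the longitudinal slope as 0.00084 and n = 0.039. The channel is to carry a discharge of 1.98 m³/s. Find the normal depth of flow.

y_n = 1.06 m

Manning's equation rearranged: A R^(2/3) = nQ / (1·√S) = 0.039 × 1.98 / (√0.00084) = 2.664.
Try y = 1.21 m: A R^(2/3) = 3.785 — high.
Try y = 0.793 m: A R^(2/3) = 1.227 — low.
Try y = 1.06 m: A R^(2/3) = 2.659 — close enough.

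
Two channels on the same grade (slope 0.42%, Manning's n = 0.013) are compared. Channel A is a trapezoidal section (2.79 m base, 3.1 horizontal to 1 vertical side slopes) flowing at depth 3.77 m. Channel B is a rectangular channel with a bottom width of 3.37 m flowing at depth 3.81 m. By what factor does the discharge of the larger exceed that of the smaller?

Channel A: With bottom width b = 2.79 m and side slope z = 3.1: A = (b + zy)y = (2.79 + 3.1×3.77)×3.77 = 54.58 m²; P = b + 2y√(1+z²) = 2.79 + 2×3.77×3.257 = 27.35 m. Hydraulic radius R = A/P = 54.58/27.35 = 1.996 m. Q_A = (1/0.013)·54.58·1.996^(2/3)·√0.0042 = 431.3 m³/s.
Channel B: Flow area A = b·y = 3.37 × 3.81 = 12.84 m². Wetted perimeter P = b + 2y = 3.37 + 2×3.81 = 10.99 m. Hydraulic radius R = A/P = 12.84/10.99 = 1.168 m. Q_B = (1/0.013)·12.84·1.168^(2/3)·√0.0042 = 71 m³/s.
The larger discharge is 431.3 m³/s and the smaller is 71 m³/s; the ratio is 6.07.

6.07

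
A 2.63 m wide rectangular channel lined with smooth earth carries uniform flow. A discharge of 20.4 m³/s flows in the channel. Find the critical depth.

y_c = 1.83 m

For a rectangular channel, critical depth y_c = (q²/g)^(1/3) where q = Q/b = 20.4/2.63 = 7.757 m²/s.
So y_c = (7.757²/9.81)^(1/3) = 1.83 m.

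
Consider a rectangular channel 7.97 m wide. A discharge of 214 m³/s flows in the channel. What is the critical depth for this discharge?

y_c = 4.19 m

For a rectangular channel, critical depth y_c = (q²/g)^(1/3) where q = Q/b = 214/7.97 = 26.85 m²/s.
So y_c = (26.85²/9.81)^(1/3) = 4.19 m.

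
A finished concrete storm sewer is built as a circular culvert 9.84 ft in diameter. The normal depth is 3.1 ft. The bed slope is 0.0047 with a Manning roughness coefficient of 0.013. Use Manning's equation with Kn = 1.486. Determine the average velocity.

For a circular section of diameter D = 9.84 ft at depth y = 3.1 ft, the central angle is θ = 2 arccos(1 − 2y/D) = 2.384 rad. Then A = (D²/8)(θ − sin θ) = 20.53 ft² and P = Dθ/2 = 11.73 ft.
Hydraulic radius R = A/P = 20.53/11.73 = 1.751 ft.
From Manning's equation, V = (1.486/n) R^(2/3) S^(1/2) = (1.486/0.013) × 1.751^(2/3) × 0.0047^(1/2) = 11.4 ft/s.

V = 11.4 ft/s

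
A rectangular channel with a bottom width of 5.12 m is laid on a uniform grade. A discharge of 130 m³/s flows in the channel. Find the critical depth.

For a rectangular channel, critical depth y_c = (q²/g)^(1/3) where q = Q/b = 130/5.12 = 25.39 m²/s.
So y_c = (25.39²/9.81)^(1/3) = 4.04 m.

y_c = 4.04 m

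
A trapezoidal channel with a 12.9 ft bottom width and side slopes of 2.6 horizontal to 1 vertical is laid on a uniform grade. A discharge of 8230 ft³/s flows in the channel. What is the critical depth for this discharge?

At critical depth, Q² T / (g A³) = 1, i.e. A³/T = Q²/g = 8230²/32.2 = 2104000.
Try y = 14.3 ft: A³/T = 4209000 — over.
Try y = 9.37 ft: A³/T = 690700 — short.
Try y = 12.2 ft: A³/T = 2113000 — close enough.

y_c = 12.2 ft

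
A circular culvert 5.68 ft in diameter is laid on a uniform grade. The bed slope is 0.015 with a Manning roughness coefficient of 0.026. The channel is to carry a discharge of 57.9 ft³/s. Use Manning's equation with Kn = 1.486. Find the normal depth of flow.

y_n = 1.97 ft

Manning's equation rearranged: A R^(2/3) = nQ / (1.486·√S) = 0.026 × 57.9 / (1.486 × √0.015) = 8.272.
Try y = 2.42 ft: A R^(2/3) = 12.1 — over.
Try y = 1.73 ft: A R^(2/3) = 6.455 — short.
Try y = 1.97 ft: A R^(2/3) = 8.274 — close enough.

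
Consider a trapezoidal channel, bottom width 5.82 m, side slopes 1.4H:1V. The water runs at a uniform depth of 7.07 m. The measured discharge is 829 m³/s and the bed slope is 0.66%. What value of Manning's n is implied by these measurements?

n = 0.026

With bottom width b = 5.82 m and side slope z = 1.4: A = (b + zy)y = (5.82 + 1.4×7.07)×7.07 = 111.1 m²; P = b + 2y√(1+z²) = 5.82 + 2×7.07×1.72 = 30.15 m.
Hydraulic radius R = A/P = 111.1/30.15 = 3.686 m.
Rearranging Manning's equation: n = (1/Q) A R^(2/3) S^(1/2) = (1/829) × 111.1 × 3.686^(2/3) × √0.0066 = 0.026.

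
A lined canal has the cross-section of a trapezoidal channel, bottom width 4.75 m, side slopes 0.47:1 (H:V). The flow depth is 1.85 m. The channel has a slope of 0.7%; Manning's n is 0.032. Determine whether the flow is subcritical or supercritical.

With bottom width b = 4.75 m and side slope z = 0.47: A = (b + zy)y = (4.75 + 0.47×1.85)×1.85 = 10.4 m²; P = b + 2y√(1+z²) = 4.75 + 2×1.85×1.105 = 8.838 m.
Hydraulic radius R = A/P = 10.4/8.838 = 1.176 m.
V = (1/n) R^(2/3) √S = (1/0.032) × 1.176^(2/3) × √0.007 = 2.913 m/s. Hydraulic depth D_h = A/T = 10.4/6.489 = 1.602 m.
Froude number Fr = V/√(g·D_h) = 2.913/√(9.81×1.602) = 0.735, which is less than 1, so the flow is subcritical.

subcritical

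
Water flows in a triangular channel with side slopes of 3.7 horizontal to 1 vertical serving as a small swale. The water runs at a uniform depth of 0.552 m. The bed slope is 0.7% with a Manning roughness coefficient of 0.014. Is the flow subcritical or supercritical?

For a triangular section with side slope z = 3.7: A = zy² = 3.7×0.552² = 1.127 m²; P = 2y√(1+z²) = 2×0.552×3.833 = 4.231 m.
Hydraulic radius R = A/P = 1.127/4.231 = 0.2664 m.
V = (1/n) R^(2/3) √S = (1/0.014) × 0.2664^(2/3) × √0.007 = 2.475 m/s. Hydraulic depth D_h = A/T = 1.127/4.085 = 0.276 m.
Froude number Fr = V/√(g·D_h) = 2.475/√(9.81×0.276) = 1.5, which is greater than 1, so the flow is supercritical.

supercritical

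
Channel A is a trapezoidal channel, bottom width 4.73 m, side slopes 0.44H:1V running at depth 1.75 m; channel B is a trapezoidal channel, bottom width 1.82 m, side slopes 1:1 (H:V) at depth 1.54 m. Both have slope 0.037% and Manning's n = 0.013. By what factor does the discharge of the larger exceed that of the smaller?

Channel A: With bottom width b = 4.73 m and side slope z = 0.44: A = (b + zy)y = (4.73 + 0.44×1.75)×1.75 = 9.625 m²; P = b + 2y√(1+z²) = 4.73 + 2×1.75×1.093 = 8.554 m. Hydraulic radius R = A/P = 9.625/8.554 = 1.125 m. Q_A = (1/0.013)·9.625·1.125^(2/3)·√0.00037 = 15.41 m³/s.
Channel B: With bottom width b = 1.82 m and side slope z = 1: A = (b + zy)y = (1.82 + 1×1.54)×1.54 = 5.174 m²; P = b + 2y√(1+z²) = 1.82 + 2×1.54×1.414 = 6.176 m. Hydraulic radius R = A/P = 5.174/6.176 = 0.8379 m. Q_B = (1/0.013)·5.174·0.8379^(2/3)·√0.00037 = 6.805 m³/s.
The larger discharge is 15.41 m³/s and the smaller is 6.805 m³/s; the ratio is 2.26.

2.26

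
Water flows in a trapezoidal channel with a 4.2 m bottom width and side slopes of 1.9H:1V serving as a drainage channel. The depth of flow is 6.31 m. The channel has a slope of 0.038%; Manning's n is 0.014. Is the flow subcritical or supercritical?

With bottom width b = 4.2 m and side slope z = 1.9: A = (b + zy)y = (4.2 + 1.9×6.31)×6.31 = 102.2 m²; P = b + 2y√(1+z²) = 4.2 + 2×6.31×2.147 = 31.3 m.
Hydraulic radius R = A/P = 102.2/31.3 = 3.264 m.
V = (1/n) R^(2/3) √S = (1/0.014) × 3.264^(2/3) × √0.00038 = 3.064 m/s. Hydraulic depth D_h = A/T = 102.2/28.18 = 3.625 m.
Froude number Fr = V/√(g·D_h) = 3.064/√(9.81×3.625) = 0.514, which is less than 1, so the flow is subcritical.

subcritical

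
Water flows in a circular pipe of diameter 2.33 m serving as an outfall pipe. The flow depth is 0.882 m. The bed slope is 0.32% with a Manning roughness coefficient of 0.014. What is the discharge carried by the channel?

Q = 3.66 m³/s

For a circular section of diameter D = 2.33 m at depth y = 0.882 m, the central angle is θ = 2 arccos(1 − 2y/D) = 2.651 rad. Then A = (D²/8)(θ − sin θ) = 1.479 m² and P = Dθ/2 = 3.088 m.
Hydraulic radius R = A/P = 1.479/3.088 = 0.4789 m.
Manning's equation: Q = (1/n) A R^(2/3) S^(1/2) = (1/0.014) × 1.479 × 0.4789^(2/3) × 0.0032^(1/2) = 3.66 m³/s.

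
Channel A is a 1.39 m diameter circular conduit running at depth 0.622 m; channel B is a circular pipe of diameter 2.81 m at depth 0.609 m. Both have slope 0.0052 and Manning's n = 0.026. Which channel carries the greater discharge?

Channel A: For a circular section of diameter D = 1.39 m at depth y = 0.622 m, the central angle is θ = 2 arccos(1 − 2y/D) = 2.931 rad. Then A = (D²/8)(θ − sin θ) = 0.6575 m² and P = Dθ/2 = 2.037 m. Hydraulic radius R = A/P = 0.6575/2.037 = 0.3227 m. Q_A = (1/0.026)·0.6575·0.3227^(2/3)·√0.0052 = 0.8579 m³/s.
Channel B: For a circular section of diameter D = 2.81 m at depth y = 0.609 m, the central angle is θ = 2 arccos(1 − 2y/D) = 1.937 rad. Then A = (D²/8)(θ − sin θ) = 0.9902 m² and P = Dθ/2 = 2.721 m. Hydraulic radius R = A/P = 0.9902/2.721 = 0.3639 m. Q_B = (1/0.026)·0.9902·0.3639^(2/3)·√0.0052 = 1.4 m³/s.
Q_A = 0.8579 m³/s vs Q_B = 1.4 m³/s, so channel B carries more.

channel B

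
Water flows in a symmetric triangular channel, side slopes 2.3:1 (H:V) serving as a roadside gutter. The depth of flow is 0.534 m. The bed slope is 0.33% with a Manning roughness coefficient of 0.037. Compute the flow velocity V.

For a triangular section with side slope z = 2.3: A = zy² = 2.3×0.534² = 0.6559 m²; P = 2y√(1+z²) = 2×0.534×2.508 = 2.679 m.
Hydraulic radius R = A/P = 0.6559/2.679 = 0.2449 m.
From Manning's equation, V = (1/n) R^(2/3) S^(1/2) = (1/0.037) × 0.2449^(2/3) × 0.0033^(1/2) = 0.608 m/s.

V = 0.608 m/s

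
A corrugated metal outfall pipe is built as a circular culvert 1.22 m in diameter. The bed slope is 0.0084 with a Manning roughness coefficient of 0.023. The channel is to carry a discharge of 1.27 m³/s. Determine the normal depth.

y_n = 0.682 m

Manning's equation rearranged: A R^(2/3) = nQ / (1·√S) = 0.023 × 1.27 / (√0.0084) = 0.3187.
Try y = 0.573 m: A R^(2/3) = 0.2378 — too small.
Try y = 0.682 m: A R^(2/3) = 0.3185 — ≈ 0.3187.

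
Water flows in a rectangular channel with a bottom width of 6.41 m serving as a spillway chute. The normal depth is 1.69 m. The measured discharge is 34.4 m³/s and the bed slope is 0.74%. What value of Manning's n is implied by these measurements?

n = 0.029

Flow area A = b·y = 6.41 × 1.69 = 10.83 m². Wetted perimeter P = b + 2y = 6.41 + 2×1.69 = 9.79 m.
Hydraulic radius R = A/P = 10.83/9.79 = 1.107 m.
Rearranging Manning's equation: n = (1/Q) A R^(2/3) S^(1/2) = (1/34.4) × 10.83 × 1.107^(2/3) × √0.0074 = 0.029.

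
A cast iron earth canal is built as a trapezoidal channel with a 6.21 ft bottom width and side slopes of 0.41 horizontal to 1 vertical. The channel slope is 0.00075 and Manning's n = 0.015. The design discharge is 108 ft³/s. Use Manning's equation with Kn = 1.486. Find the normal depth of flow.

y_n = 3.4 ft

Manning's equation rearranged: A R^(2/3) = nQ / (1.486·√S) = 0.015 × 108 / (1.486 × √0.00075) = 39.81.
Try y = 2.48 ft: A R^(2/3) = 23.99 — too small.
Try y = 3.98 ft: A R^(2/3) = 51.29 — too large.
Try y = 3.4 ft: A R^(2/3) = 39.75 — matches.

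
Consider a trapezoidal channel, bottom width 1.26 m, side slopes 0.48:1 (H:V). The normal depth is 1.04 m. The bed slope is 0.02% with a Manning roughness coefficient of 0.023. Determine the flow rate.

With bottom width b = 1.26 m and side slope z = 0.48: A = (b + zy)y = (1.26 + 0.48×1.04)×1.04 = 1.83 m²; P = b + 2y√(1+z²) = 1.26 + 2×1.04×1.109 = 3.567 m.
Hydraulic radius R = A/P = 1.83/3.567 = 0.5129 m.
Manning's equation: Q = (1/n) A R^(2/3) S^(1/2) = (1/0.023) × 1.83 × 0.5129^(2/3) × 0.0002^(1/2) = 0.721 m³/s.

Q = 0.721 m³/s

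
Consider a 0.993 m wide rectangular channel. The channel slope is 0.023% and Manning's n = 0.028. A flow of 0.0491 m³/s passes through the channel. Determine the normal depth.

y_n = 0.285 m

Manning's equation rearranged: A R^(2/3) = nQ / (1·√S) = 0.028 × 0.0491 / (√0.00023) = 0.09065.
At y = 0.358 m: A R^(2/3) = 0.1248 — over.
At y = 0.285 m: A R^(2/3) = 0.09058 — close enough.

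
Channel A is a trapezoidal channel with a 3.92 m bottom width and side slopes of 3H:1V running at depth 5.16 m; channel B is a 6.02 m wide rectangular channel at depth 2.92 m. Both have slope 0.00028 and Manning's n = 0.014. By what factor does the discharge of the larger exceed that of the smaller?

8.57

Channel A: With bottom width b = 3.92 m and side slope z = 3: A = (b + zy)y = (3.92 + 3×5.16)×5.16 = 100.1 m²; P = b + 2y√(1+z²) = 3.92 + 2×5.16×3.162 = 36.55 m. Hydraulic radius R = A/P = 100.1/36.55 = 2.738 m. Q_A = (1/0.014)·100.1·2.738^(2/3)·√0.00028 = 234.2 m³/s.
Channel B: Flow area A = b·y = 6.02 × 2.92 = 17.58 m². Wetted perimeter P = b + 2y = 6.02 + 2×2.92 = 11.86 m. Hydraulic radius R = A/P = 17.58/11.86 = 1.482 m. Q_B = (1/0.014)·17.58·1.482^(2/3)·√0.00028 = 27.31 m³/s.
The larger discharge is 234.2 m³/s and the smaller is 27.31 m³/s; the ratio is 8.57.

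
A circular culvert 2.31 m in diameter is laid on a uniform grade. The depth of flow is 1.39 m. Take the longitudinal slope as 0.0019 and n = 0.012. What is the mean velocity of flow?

V = 2.7 m/s

For a circular section of diameter D = 2.31 m at depth y = 1.39 m, the central angle is θ = 2 arccos(1 − 2y/D) = 3.551 rad. Then A = (D²/8)(θ − sin θ) = 2.635 m² and P = Dθ/2 = 4.102 m.
Hydraulic radius R = A/P = 2.635/4.102 = 0.6423 m.
From Manning's equation, V = (1/n) R^(2/3) S^(1/2) = (1/0.012) × 0.6423^(2/3) × 0.0019^(1/2) = 2.7 m/s.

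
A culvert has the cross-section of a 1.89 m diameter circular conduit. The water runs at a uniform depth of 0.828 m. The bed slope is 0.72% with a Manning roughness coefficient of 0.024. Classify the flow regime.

subcritical

For a circular section of diameter D = 1.89 m at depth y = 0.828 m, the central angle is θ = 2 arccos(1 − 2y/D) = 2.893 rad. Then A = (D²/8)(θ − sin θ) = 1.182 m² and P = Dθ/2 = 2.734 m.
Hydraulic radius R = A/P = 1.182/2.734 = 0.4324 m.
V = (1/n) R^(2/3) √S = (1/0.024) × 0.4324^(2/3) × √0.0072 = 2.022 m/s. Hydraulic depth D_h = A/T = 1.182/1.875 = 0.6304 m.
Froude number Fr = V/√(g·D_h) = 2.022/√(9.81×0.6304) = 0.813, which is less than 1, so the flow is subcritical.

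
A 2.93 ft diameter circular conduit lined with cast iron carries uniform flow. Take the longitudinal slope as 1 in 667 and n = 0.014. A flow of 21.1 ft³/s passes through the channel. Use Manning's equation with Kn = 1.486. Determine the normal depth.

y_n = 2.25 ft

Manning's equation rearranged: A R^(2/3) = nQ / (1.486·√S) = 0.014 × 21.1 / (1.486 × √0.001499) = 5.134.
At y = 1.78 ft: A R^(2/3) = 3.751 — low.
At y = 2.72 ft: A R^(2/3) = 5.89 — high.
At y = 2.25 ft: A R^(2/3) = 5.132 — ≈ 5.134.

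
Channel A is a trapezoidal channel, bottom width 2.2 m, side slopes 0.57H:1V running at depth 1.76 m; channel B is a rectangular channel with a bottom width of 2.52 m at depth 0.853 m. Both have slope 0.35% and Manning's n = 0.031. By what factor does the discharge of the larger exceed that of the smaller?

3.84

Channel A: With bottom width b = 2.2 m and side slope z = 0.57: A = (b + zy)y = (2.2 + 0.57×1.76)×1.76 = 5.638 m²; P = b + 2y√(1+z²) = 2.2 + 2×1.76×1.151 = 6.252 m. Hydraulic radius R = A/P = 5.638/6.252 = 0.9018 m. Q_A = (1/0.031)·5.638·0.9018^(2/3)·√0.0035 = 10.04 m³/s.
Channel B: Flow area A = b·y = 2.52 × 0.853 = 2.15 m². Wetted perimeter P = b + 2y = 2.52 + 2×0.853 = 4.226 m. Hydraulic radius R = A/P = 2.15/4.226 = 0.5087 m. Q_B = (1/0.031)·2.15·0.5087^(2/3)·√0.0035 = 2.614 m³/s.
The larger discharge is 10.04 m³/s and the smaller is 2.614 m³/s; the ratio is 3.84.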